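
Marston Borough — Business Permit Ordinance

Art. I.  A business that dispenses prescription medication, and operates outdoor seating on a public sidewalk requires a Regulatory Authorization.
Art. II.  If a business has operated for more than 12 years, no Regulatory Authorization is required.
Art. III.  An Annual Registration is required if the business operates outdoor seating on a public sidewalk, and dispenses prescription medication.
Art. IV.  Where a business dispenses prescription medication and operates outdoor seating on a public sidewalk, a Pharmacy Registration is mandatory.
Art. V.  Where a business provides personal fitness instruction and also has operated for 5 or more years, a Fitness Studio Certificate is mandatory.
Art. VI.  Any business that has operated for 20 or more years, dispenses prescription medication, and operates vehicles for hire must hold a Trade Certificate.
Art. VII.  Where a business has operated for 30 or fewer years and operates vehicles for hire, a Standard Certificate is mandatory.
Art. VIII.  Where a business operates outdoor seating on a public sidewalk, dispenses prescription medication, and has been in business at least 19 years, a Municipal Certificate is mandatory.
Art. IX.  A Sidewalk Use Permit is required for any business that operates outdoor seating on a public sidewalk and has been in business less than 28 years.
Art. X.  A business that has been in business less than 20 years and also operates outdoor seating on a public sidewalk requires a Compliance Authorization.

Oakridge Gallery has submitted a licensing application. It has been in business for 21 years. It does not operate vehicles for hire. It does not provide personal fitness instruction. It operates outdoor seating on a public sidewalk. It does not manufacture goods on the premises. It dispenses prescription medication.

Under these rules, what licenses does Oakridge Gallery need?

Annual Registration, Municipal Certificate, Pharmacy Registration, Sidewalk Use Permit

Art. I. dispenses prescription medication; operates outdoor seating on a public sidewalk → Regulatory Authorization required.
Art. II. years in business 21 > 12 → exempt from Regulatory Authorization.
Art. III. operates outdoor seating on a public sidewalk; dispenses prescription medication → Annual Registration required.
Art. IV. dispenses prescription medication; operates outdoor seating on a public sidewalk → Pharmacy Registration required.
Art. V. does not provide personal fitness instruction; years in business 21 ≥ 5 → Fitness Studio Certificate not required.
Art. VI. years in business 21 ≥ 20; dispenses prescription medication; does not operate vehicles for hire → Trade Certificate not required.
Art. VII. years in business 21 ≤ 30; does not operate vehicles for hire → Standard Certificate not required.
Art. VIII. operates outdoor seating on a public sidewalk; dispenses prescription medication; years in business 21 ≥ 19 → Municipal Certificate required.
Art. IX. operates outdoor seating on a public sidewalk; years in business 21 < 28 → Sidewalk Use Permit required.
Art. X. years in business 21 ≥ 20; operates outdoor seating on a public sidewalk → Compliance Authorization not required.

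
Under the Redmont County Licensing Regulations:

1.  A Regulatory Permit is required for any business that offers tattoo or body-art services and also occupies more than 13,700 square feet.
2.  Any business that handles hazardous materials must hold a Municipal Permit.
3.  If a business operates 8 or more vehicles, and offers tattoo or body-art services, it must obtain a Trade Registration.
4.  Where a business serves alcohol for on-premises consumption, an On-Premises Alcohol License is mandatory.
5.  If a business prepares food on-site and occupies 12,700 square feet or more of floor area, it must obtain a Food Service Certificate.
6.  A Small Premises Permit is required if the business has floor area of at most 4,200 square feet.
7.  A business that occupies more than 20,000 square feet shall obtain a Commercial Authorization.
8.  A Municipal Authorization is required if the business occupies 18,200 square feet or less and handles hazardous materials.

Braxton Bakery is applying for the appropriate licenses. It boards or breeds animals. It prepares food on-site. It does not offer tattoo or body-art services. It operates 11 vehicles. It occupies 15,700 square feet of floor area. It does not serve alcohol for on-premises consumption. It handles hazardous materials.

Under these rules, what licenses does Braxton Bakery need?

1. does not offer tattoo or body-art services; floor area 15,700 square feet > 13,700 square feet → Regulatory Permit not required.
2. handles hazardous materials → Municipal Permit required.
3. vehicles 11 ≥ 8; does not offer tattoo or body-art services → Trade Registration not required.
4. does not serve alcohol for on-premises consumption → On-Premises Alcohol License not required.
5. prepares food on-site; floor area 15,700 square feet ≥ 12,700 square feet → Food Service Certificate required.
6. floor area 15,700 square feet > 4,200 square feet → Small Premises Permit not required.
7. floor area 15,700 square feet ≤ 20,000 square feet → Commercial Authorization not required.
8. floor area 15,700 square feet ≤ 18,200 square feet; handles hazardous materials → Municipal Authorization required.

Food Service Certificate, Municipal Authorization, Municipal Permit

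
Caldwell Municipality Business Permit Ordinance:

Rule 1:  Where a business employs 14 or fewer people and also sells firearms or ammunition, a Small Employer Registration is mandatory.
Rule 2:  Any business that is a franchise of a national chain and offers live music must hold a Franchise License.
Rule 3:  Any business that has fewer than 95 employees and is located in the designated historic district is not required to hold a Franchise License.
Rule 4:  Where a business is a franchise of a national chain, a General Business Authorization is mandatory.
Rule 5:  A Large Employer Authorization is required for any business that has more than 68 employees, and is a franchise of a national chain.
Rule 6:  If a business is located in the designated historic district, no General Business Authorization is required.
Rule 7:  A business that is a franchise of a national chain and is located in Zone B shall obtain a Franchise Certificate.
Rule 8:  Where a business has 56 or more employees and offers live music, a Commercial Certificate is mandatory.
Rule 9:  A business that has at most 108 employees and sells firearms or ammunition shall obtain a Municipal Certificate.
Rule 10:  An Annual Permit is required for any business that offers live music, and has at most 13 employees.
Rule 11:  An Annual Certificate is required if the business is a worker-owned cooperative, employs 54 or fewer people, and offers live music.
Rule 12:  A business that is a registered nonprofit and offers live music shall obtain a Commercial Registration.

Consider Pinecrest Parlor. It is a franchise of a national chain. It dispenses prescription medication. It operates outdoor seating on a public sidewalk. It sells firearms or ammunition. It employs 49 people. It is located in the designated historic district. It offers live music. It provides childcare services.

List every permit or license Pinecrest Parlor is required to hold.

Municipal Certificate

Rule 1: employees 49 > 14; sells firearms or ammunition → Small Employer Registration not required.
Rule 2: is a franchise of a national chain; offers live music → Franchise License required.
Rule 3: employees 49 < 95; is located in the designated historic district → exempt from Franchise License.
Rule 4: is a franchise of a national chain → General Business Authorization required.
Rule 5: employees 49 ≤ 68; is a franchise of a national chain → Large Employer Authorization not required.
Rule 6: is located in the designated historic district → exempt from General Business Authorization.
Rule 7: is a franchise of a national chain; is located in the designated historic district (not: is located in Zone B) → Franchise Certificate not required.
Rule 8: employees 49 < 56; offers live music → Commercial Certificate not required.
Rule 9: employees 49 ≤ 108; sells firearms or ammunition → Municipal Certificate required.
Rule 10: offers live music; employees 49 > 13 → Annual Permit not required.
Rule 11: is a franchise of a national chain (not: is a worker-owned cooperative); employees 49 ≤ 54; offers live music → Annual Certificate not required.
Rule 12: is a franchise of a national chain (not: is a registered nonprofit); offers live music → Commercial Registration not required.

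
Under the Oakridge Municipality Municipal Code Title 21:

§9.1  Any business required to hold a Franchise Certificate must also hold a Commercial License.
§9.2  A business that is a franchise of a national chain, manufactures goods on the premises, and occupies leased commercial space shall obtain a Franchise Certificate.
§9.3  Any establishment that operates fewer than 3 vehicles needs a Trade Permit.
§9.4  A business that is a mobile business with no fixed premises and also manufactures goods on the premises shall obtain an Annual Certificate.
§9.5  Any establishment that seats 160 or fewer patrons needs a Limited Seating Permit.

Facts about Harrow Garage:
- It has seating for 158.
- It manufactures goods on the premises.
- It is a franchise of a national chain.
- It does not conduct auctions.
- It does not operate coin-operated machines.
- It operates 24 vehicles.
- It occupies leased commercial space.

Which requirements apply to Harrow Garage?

§9.1 Franchise Certificate is required → Commercial License also required.
§9.2 is a franchise of a national chain; manufactures goods on the premises; occupies leased commercial space → Franchise Certificate required.
§9.3 vehicles 24 ≥ 3 → Trade Permit not required.
§9.4 occupies leased commercial space (not: is a mobile business with no fixed premises); manufactures goods on the premises → Annual Certificate not required.
§9.5 seating 158 ≤ 160 → Limited Seating Permit required.

Commercial License, Franchise Certificate, Limited Seating Permit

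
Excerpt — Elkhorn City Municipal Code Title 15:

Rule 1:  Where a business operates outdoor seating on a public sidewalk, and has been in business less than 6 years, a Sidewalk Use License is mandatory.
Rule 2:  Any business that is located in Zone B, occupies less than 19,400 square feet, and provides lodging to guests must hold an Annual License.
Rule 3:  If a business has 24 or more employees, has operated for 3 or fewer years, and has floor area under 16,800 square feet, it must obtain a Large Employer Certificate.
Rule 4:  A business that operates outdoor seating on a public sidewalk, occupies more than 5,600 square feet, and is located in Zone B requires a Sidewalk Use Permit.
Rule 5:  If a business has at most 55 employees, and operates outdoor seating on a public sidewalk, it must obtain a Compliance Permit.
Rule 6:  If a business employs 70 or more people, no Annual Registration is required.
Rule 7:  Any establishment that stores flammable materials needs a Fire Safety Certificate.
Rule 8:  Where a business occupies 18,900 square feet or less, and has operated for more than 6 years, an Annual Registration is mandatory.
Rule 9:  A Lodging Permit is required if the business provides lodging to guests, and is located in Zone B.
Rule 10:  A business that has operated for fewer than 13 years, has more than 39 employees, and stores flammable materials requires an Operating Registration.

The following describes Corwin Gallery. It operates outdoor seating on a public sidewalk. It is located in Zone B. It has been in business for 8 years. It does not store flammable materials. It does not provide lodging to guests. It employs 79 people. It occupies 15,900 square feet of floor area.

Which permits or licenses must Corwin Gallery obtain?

Rule 1: operates outdoor seating on a public sidewalk; years in business 8 ≥ 6 → Sidewalk Use License not required.
Rule 2: is located in Zone B; floor area 15,900 square feet < 19,400 square feet; does not provide lodging to guests → Annual License not required.
Rule 3: employees 79 ≥ 24; years in business 8 > 3; floor area 15,900 square feet < 16,800 square feet → Large Employer Certificate not required.
Rule 4: operates outdoor seating on a public sidewalk; floor area 15,900 square feet > 5,600 square feet; is located in Zone B → Sidewalk Use Permit required.
Rule 5: employees 79 > 55; operates outdoor seating on a public sidewalk → Compliance Permit not required.
Rule 6: employees 79 ≥ 70 → exempt from Annual Registration.
Rule 7: does not store flammable materials → Fire Safety Certificate not required.
Rule 8: floor area 15,900 square feet ≤ 18,900 square feet; years in business 8 > 6 → Annual Registration required.
Rule 9: does not provide lodging to guests; is located in Zone B → Lodging Permit not required.
Rule 10: years in business 8 < 13; employees 79 > 39; does not store flammable materials → Operating Registration not required.

Sidewalk Use Permit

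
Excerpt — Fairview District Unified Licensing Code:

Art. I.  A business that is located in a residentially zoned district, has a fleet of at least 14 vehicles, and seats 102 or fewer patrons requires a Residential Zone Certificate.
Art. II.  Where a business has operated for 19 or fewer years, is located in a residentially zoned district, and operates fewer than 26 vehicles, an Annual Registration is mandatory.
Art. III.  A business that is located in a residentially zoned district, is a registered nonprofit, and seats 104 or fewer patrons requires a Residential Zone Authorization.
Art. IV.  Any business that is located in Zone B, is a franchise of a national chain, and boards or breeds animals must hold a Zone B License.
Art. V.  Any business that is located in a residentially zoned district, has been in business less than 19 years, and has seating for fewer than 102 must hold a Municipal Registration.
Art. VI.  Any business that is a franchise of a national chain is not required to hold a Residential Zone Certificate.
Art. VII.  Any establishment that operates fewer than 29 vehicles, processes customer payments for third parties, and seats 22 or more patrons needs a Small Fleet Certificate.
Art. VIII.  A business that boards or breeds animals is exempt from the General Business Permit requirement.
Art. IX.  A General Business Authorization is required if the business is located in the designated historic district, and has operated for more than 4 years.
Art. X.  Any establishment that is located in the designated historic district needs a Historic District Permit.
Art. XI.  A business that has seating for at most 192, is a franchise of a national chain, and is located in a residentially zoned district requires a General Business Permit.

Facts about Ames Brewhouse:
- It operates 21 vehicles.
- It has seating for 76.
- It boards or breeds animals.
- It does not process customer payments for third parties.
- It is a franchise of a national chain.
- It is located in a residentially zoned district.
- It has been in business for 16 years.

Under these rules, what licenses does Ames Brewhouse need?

Art. I. is located in a residentially zoned district; vehicles 21 ≥ 14; seating 76 ≤ 102 → Residential Zone Certificate required.
Art. II. years in business 16 ≤ 19; is located in a residentially zoned district; vehicles 21 < 26 → Annual Registration required.
Art. III. is located in a residentially zoned district; is a franchise of a national chain (not: is a registered nonprofit); seating 76 ≤ 104 → Residential Zone Authorization not required.
Art. IV. is located in a residentially zoned district (not: is located in Zone B); is a franchise of a national chain; boards or breeds animals → Zone B License not required.
Art. V. is located in a residentially zoned district; years in business 16 < 19; seating 76 < 102 → Municipal Registration required.
Art. VI. is a franchise of a national chain → exempt from Residential Zone Certificate.
Art. VII. vehicles 21 < 29; does not process customer payments for third parties; seating 76 ≥ 22 → Small Fleet Certificate not required.
Art. VIII. boards or breeds animals → exempt from General Business Permit.
Art. IX. is located in a residentially zoned district (not: is located in the designated historic district); years in business 16 > 4 → General Business Authorization not required.
Art. X. is located in a residentially zoned district (not: is located in the designated historic district) → Historic District Permit not required.
Art. XI. seating 76 ≤ 192; is a franchise of a national chain; is located in a residentially zoned district → General Business Permit required.

Annual Registration, Municipal Registration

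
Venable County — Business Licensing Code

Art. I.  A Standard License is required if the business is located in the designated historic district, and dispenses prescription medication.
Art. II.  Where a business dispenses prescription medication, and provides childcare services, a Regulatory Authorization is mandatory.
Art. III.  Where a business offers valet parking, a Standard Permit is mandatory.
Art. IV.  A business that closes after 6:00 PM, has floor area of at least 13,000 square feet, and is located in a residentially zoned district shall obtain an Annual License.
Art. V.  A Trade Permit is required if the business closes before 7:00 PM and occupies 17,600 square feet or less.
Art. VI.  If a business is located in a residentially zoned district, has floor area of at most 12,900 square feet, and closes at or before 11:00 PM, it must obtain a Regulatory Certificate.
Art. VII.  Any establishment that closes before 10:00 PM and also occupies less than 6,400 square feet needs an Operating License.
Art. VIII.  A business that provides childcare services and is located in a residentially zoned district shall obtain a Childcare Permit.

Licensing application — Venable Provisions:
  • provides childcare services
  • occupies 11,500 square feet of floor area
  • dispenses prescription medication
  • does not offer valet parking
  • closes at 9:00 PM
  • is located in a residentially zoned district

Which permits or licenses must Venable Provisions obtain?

Art. I. is located in a residentially zoned district (not: is located in the designated historic district); dispenses prescription medication → Standard License not required.
Art. II. dispenses prescription medication; provides childcare services → Regulatory Authorization required.
Art. III. does not offer valet parking → Standard Permit not required.
Art. IV. closes 9:00 PM, after 6:00 PM; floor area 11,500 square feet < 13,000 square feet; is located in a residentially zoned district → Annual License not required.
Art. V. closes 9:00 PM, after 7:00 PM; floor area 11,500 square feet ≤ 17,600 square feet → Trade Permit not required.
Art. VI. is located in a residentially zoned district; floor area 11,500 square feet ≤ 12,900 square feet; closes 9:00 PM, at/before 11:00 PM → Regulatory Certificate required.
Art. VII. closes 9:00 PM, at/before 10:00 PM; floor area 11,500 square feet ≥ 6,400 square feet → Operating License not required.
Art. VIII. provides childcare services; is located in a residentially zoned district → Childcare Permit required.

Childcare Permit, Regulatory Authorization, Regulatory Certificate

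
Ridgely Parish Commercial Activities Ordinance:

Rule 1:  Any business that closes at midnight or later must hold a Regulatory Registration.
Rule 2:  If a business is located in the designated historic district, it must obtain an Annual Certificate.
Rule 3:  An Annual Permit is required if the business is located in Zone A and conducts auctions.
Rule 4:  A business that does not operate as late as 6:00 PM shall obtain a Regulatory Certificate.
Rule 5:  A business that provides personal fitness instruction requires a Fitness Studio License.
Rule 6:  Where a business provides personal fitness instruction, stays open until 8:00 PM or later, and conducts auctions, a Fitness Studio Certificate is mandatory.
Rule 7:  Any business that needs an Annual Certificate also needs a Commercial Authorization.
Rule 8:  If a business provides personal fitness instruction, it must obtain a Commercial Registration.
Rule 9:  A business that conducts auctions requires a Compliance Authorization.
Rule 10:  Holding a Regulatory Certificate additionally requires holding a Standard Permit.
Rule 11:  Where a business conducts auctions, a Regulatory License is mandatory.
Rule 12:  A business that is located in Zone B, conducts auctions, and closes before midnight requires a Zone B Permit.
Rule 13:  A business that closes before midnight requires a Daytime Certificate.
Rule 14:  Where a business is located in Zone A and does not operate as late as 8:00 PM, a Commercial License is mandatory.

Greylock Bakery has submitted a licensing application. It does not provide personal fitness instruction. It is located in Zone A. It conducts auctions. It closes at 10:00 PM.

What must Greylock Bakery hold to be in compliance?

Rule 1: closes 10:00 PM, at/before midnight → Regulatory Registration not required.
Rule 2: is located in Zone A (not: is located in the designated historic district) → Annual Certificate not required.
Rule 3: is located in Zone A; conducts auctions → Annual Permit required.
Rule 4: closes 10:00 PM, after 6:00 PM → Regulatory Certificate not required.
Rule 5: does not provide personal fitness instruction → Fitness Studio License not required.
Rule 6: does not provide personal fitness instruction; closes 10:00 PM, after 8:00 PM; conducts auctions → Fitness Studio Certificate not required.
Rule 7: Annual Certificate is not required → no effect.
Rule 8: does not provide personal fitness instruction → Commercial Registration not required.
Rule 9: conducts auctions → Compliance Authorization required.
Rule 10: Regulatory Certificate is not required → no effect.
Rule 11: conducts auctions → Regulatory License required.
Rule 12: is located in Zone A (not: is located in Zone B); conducts auctions; closes 10:00 PM, at/before midnight → Zone B Permit not required.
Rule 13: closes 10:00 PM, at/before midnight → Daytime Certificate required.
Rule 14: is located in Zone A; closes 10:00 PM, after 8:00 PM → Commercial License not required.

Annual Permit, Compliance Authorization, Daytime Certificate, Regulatory License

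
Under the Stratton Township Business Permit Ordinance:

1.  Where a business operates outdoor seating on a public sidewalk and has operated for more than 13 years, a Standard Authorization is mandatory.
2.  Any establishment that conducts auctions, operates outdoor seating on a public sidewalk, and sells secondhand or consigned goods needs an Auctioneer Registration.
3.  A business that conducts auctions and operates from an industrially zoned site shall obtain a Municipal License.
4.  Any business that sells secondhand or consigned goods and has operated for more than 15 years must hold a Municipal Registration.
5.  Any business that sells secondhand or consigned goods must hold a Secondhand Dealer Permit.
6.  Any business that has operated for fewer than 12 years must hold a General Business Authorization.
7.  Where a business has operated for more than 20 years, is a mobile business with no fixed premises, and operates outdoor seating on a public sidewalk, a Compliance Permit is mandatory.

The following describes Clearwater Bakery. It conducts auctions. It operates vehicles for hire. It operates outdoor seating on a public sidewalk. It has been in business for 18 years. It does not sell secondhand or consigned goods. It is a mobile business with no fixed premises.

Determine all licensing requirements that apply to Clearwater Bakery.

Standard Authorization

1. operates outdoor seating on a public sidewalk; years in business 18 > 13 → Standard Authorization required.
2. conducts auctions; operates outdoor seating on a public sidewalk; does not sell secondhand or consigned goods → Auctioneer Registration not required.
3. conducts auctions; is a mobile business with no fixed premises (not: operates from an industrially zoned site) → Municipal License not required.
4. does not sell secondhand or consigned goods; years in business 18 > 15 → Municipal Registration not required.
5. does not sell secondhand or consigned goods → Secondhand Dealer Permit not required.
6. years in business 18 ≥ 12 → General Business Authorization not required.
7. years in business 18 ≤ 20; is a mobile business with no fixed premises; operates outdoor seating on a public sidewalk → Compliance Permit not required.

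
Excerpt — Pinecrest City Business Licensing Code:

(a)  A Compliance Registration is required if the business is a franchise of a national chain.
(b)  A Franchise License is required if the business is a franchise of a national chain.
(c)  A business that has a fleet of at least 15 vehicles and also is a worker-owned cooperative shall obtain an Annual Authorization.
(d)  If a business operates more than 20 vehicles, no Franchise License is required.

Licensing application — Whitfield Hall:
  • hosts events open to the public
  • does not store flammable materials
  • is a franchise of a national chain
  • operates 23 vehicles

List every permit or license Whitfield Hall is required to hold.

(a) is a franchise of a national chain → Compliance Registration required.
(b) is a franchise of a national chain → Franchise License required.
(c) vehicles 23 ≥ 15; is a franchise of a national chain (not: is a worker-owned cooperative) → Annual Authorization not required.
(d) vehicles 23 > 20 → exempt from Franchise License.

Compliance Registration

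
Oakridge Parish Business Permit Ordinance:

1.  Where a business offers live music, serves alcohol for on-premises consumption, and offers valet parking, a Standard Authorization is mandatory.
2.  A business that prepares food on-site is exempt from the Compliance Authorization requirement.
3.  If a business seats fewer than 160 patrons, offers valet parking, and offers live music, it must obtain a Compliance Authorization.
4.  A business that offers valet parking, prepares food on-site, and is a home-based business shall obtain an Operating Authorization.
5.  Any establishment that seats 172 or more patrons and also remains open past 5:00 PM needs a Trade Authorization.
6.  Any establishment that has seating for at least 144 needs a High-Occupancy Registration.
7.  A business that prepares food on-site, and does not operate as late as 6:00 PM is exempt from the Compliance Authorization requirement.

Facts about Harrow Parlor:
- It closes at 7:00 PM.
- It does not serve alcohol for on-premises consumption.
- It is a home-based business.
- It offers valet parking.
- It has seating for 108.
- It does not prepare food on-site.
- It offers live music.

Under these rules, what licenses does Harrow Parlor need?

Compliance Authorization

1. offers live music; does not serve alcohol for on-premises consumption; offers valet parking → Standard Authorization not required.
2. does not prepare food on-site → Compliance Authorization exemption does not apply.
3. seating 108 < 160; offers valet parking; offers live music → Compliance Authorization required.
4. offers valet parking; does not prepare food on-site; is a home-based business → Operating Authorization not required.
5. seating 108 < 172; closes 7:00 PM, after 5:00 PM → Trade Authorization not required.
6. seating 108 < 144 → High-Occupancy Registration not required.
7. does not prepare food on-site; closes 7:00 PM, after 6:00 PM → Compliance Authorization exemption does not apply.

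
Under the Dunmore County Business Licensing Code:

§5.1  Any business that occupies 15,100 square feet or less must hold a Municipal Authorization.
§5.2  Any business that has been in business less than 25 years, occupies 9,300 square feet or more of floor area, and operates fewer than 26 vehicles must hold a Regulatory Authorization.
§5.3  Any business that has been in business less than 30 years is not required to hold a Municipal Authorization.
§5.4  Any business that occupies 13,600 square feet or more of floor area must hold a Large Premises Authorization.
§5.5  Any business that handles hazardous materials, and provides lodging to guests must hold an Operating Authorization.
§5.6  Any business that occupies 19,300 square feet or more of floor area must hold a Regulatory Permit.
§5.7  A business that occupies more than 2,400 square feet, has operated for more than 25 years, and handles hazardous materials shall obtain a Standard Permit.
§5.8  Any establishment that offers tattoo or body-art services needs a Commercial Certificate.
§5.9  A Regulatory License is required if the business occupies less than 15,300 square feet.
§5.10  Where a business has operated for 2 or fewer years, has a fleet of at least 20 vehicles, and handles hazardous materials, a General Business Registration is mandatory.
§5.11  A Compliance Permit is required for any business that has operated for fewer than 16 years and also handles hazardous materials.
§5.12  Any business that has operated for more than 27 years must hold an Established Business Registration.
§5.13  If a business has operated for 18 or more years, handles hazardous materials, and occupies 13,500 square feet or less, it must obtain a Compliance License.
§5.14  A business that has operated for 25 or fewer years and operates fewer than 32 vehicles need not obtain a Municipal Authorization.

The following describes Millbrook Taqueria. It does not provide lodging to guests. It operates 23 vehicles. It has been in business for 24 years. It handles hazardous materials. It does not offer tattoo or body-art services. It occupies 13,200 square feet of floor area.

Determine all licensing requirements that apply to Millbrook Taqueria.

Compliance License, Regulatory Authorization, Regulatory License

§5.1 floor area 13,200 square feet ≤ 15,100 square feet → Municipal Authorization required.
§5.2 years in business 24 < 25; floor area 13,200 square feet ≥ 9,300 square feet; vehicles 23 < 26 → Regulatory Authorization required.
§5.3 years in business 24 < 30 → exempt from Municipal Authorization.
§5.4 floor area 13,200 square feet < 13,600 square feet → Large Premises Authorization not required.
§5.5 handles hazardous materials; does not provide lodging to guests → Operating Authorization not required.
§5.6 floor area 13,200 square feet < 19,300 square feet → Regulatory Permit not required.
§5.7 floor area 13,200 square feet > 2,400 square feet; years in business 24 ≤ 25; handles hazardous materials → Standard Permit not required.
§5.8 does not offer tattoo or body-art services → Commercial Certificate not required.
§5.9 floor area 13,200 square feet < 15,300 square feet → Regulatory License required.
§5.10 years in business 24 > 2; vehicles 23 ≥ 20; handles hazardous materials → General Business Registration not required.
§5.11 years in business 24 ≥ 16; handles hazardous materials → Compliance Permit not required.
§5.12 years in business 24 ≤ 27 → Established Business Registration not required.
§5.13 years in business 24 ≥ 18; handles hazardous materials; floor area 13,200 square feet ≤ 13,500 square feet → Compliance License required.
§5.14 years in business 24 ≤ 25; vehicles 23 < 32 → exempt from Municipal Authorization.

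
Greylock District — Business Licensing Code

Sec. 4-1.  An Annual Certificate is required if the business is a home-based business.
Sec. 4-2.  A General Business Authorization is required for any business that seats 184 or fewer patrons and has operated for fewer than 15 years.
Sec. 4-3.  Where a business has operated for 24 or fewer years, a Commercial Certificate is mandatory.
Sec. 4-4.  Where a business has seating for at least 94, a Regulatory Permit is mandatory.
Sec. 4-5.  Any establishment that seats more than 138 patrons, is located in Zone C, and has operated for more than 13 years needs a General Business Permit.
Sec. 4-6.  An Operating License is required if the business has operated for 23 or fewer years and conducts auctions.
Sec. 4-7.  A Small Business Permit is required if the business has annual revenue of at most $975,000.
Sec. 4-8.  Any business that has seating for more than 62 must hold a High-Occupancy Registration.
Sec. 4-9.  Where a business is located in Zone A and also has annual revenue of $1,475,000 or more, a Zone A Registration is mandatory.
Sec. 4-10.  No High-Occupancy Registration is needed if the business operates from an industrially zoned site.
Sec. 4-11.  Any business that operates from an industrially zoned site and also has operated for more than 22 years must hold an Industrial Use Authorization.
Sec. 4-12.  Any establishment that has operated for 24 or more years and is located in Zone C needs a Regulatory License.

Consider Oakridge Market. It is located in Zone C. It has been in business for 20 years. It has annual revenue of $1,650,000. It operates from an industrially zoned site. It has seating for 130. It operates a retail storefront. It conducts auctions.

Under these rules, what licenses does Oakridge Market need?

Sec. 4-1. operates from an industrially zoned site (not: is a home-based business) → Annual Certificate not required.
Sec. 4-2. seating 130 ≤ 184; years in business 20 ≥ 15 → General Business Authorization not required.
Sec. 4-3. years in business 20 ≤ 24 → Commercial Certificate required.
Sec. 4-4. seating 130 ≥ 94 → Regulatory Permit required.
Sec. 4-5. seating 130 ≤ 138; is located in Zone C; years in business 20 > 13 → General Business Permit not required.
Sec. 4-6. years in business 20 ≤ 23; conducts auctions → Operating License required.
Sec. 4-7. revenue $1,650,000 > $975,000 → Small Business Permit not required.
Sec. 4-8. seating 130 > 62 → High-Occupancy Registration required.
Sec. 4-9. is located in Zone C (not: is located in Zone A); revenue $1,650,000 ≥ $1,475,000 → Zone A Registration not required.
Sec. 4-10. operates from an industrially zoned site → exempt from High-Occupancy Registration.
Sec. 4-11. operates from an industrially zoned site; years in business 20 ≤ 22 → Industrial Use Authorization not required.
Sec. 4-12. years in business 20 < 24; is located in Zone C → Regulatory License not required.

Commercial Certificate, Operating License, Regulatory Permit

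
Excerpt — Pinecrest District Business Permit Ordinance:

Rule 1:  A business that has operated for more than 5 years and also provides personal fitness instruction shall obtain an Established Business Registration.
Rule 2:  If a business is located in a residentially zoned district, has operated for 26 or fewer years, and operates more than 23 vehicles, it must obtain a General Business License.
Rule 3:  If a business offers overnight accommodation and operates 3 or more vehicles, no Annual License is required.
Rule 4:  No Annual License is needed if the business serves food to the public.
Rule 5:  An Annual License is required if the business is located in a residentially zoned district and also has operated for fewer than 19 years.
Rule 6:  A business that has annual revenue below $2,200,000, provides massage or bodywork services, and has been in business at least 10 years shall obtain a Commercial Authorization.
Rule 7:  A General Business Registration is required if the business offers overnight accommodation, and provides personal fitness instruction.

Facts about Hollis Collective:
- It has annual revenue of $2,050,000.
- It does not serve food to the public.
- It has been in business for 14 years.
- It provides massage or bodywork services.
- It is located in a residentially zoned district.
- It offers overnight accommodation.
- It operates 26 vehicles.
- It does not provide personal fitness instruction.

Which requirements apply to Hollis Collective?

Rule 1: years in business 14 > 5; does not provide personal fitness instruction → Established Business Registration not required.
Rule 2: is located in a residentially zoned district; years in business 14 ≤ 26; vehicles 26 > 23 → General Business License required.
Rule 3: offers overnight accommodation; vehicles 26 ≥ 3 → exempt from Annual License.
Rule 4: does not serve food to the public → Annual License exemption does not apply.
Rule 5: is located in a residentially zoned district; years in business 14 < 19 → Annual License required.
Rule 6: revenue $2,050,000 < $2,200,000; provides massage or bodywork services; years in business 14 ≥ 10 → Commercial Authorization required.
Rule 7: offers overnight accommodation; does not provide personal fitness instruction → General Business Registration not required.

Commercial Authorization, General Business License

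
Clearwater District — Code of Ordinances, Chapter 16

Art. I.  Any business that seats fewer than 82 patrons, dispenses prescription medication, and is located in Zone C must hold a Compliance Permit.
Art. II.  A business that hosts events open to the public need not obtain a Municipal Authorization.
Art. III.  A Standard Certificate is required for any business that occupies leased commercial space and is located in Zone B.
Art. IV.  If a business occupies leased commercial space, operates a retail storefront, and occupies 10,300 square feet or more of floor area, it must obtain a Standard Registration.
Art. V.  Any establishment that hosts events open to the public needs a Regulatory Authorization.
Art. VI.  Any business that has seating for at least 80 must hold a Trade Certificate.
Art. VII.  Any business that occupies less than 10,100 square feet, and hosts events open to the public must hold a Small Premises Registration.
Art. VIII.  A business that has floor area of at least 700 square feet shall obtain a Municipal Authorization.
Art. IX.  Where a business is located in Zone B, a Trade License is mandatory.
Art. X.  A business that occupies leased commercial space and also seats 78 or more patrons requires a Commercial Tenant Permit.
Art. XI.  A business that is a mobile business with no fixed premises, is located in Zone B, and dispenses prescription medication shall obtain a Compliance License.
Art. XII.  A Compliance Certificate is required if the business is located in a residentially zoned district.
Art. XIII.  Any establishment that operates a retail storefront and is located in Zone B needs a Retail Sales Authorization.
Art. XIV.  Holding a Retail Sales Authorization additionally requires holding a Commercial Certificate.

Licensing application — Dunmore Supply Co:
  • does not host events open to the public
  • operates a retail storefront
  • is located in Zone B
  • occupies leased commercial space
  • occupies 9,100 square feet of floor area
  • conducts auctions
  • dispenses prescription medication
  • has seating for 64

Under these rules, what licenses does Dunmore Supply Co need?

Commercial Certificate, Municipal Authorization, Retail Sales Authorization, Standard Certificate, Trade License

Art. I. seating 64 < 82; dispenses prescription medication; is located in Zone B (not: is located in Zone C) → Compliance Permit not required.
Art. II. does not host events open to the public → Municipal Authorization exemption does not apply.
Art. III. occupies leased commercial space; is located in Zone B → Standard Certificate required.
Art. IV. occupies leased commercial space; operates a retail storefront; floor area 9,100 square feet < 10,300 square feet → Standard Registration not required.
Art. V. does not host events open to the public → Regulatory Authorization not required.
Art. VI. seating 64 < 80 → Trade Certificate not required.
Art. VII. floor area 9,100 square feet < 10,100 square feet; does not host events open to the public → Small Premises Registration not required.
Art. VIII. floor area 9,100 square feet ≥ 700 square feet → Municipal Authorization required.
Art. IX. is located in Zone B → Trade License required.
Art. X. occupies leased commercial space; seating 64 < 78 → Commercial Tenant Permit not required.
Art. XI. occupies leased commercial space (not: is a mobile business with no fixed premises); is located in Zone B; dispenses prescription medication → Compliance License not required.
Art. XII. is located in Zone B (not: is located in a residentially zoned district) → Compliance Certificate not required.
Art. XIII. operates a retail storefront; is located in Zone B → Retail Sales Authorization required.
Art. XIV. Retail Sales Authorization is required → Commercial Certificate also required.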